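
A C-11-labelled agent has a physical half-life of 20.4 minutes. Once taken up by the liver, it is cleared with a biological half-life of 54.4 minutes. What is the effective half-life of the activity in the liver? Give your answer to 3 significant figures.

14.8 minutes

1/t_eff = 1/t_phys + 1/t_biol = 1/20.4 + 1/54.4 = 0.067402 per minute.
t_eff = 20.4 × 54.4 / (20.4 + 54.4) ≈ 14.836 minutes.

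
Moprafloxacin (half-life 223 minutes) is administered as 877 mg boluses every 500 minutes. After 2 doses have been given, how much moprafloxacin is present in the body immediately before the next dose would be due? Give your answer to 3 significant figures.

The 2 doses were given 1000, 500 minutes ago.
Total = 877·(1/2)^(1000/223) + 877·(1/2)^(500/223)
      = 39.182 + 185.37 ≈ 224.55 mg.

225 mg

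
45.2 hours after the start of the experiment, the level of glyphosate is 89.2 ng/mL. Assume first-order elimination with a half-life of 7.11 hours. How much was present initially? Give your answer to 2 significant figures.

7300 ng/mL

Number of half-lives elapsed: n = 45.2/7.11 ≈ 6.3572.
A₀ = A × 2^n = 89.2 × 2^6.3572 = 89.2 × 81.982 ≈ 7312.8 ng/mL.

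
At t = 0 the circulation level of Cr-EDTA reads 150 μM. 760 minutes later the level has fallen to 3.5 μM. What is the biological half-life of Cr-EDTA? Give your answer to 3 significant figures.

140 minutes

A/A₀ = 3.5/150 ≈ 0.023333.
n = log₂(42.857) ≈ 5.4215 half-lives elapsed in 760 minutes.
t½ = 760/5.4215 ≈ 140.18 minutes.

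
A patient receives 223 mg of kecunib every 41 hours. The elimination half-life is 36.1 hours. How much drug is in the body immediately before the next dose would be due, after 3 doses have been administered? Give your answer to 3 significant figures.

169 mg

The 3 doses were given 123, 82, 41 hours ago.
Total = 223·(1/2)^(123/36.1) + 223·(1/2)^(82/36.1) + 223·(1/2)^(41/36.1)
      = 21.02 + 46.188 + 101.49 ≈ 168.7 mg.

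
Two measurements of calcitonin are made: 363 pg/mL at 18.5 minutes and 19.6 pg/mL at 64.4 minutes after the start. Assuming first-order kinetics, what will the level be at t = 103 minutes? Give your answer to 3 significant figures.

1.68 pg/mL

Over Δt = 64.4 − 18.5 = 45.9 minutes, the level fell by a factor of 363/19.6 ≈ 18.52.
n = log₂(18.52) ≈ 4.211 half-lives, so t½ = 45.9/4.211 ≈ 10.9 minutes.
From t = 64.4 to t = 103: 19.6 × (1/2)^((103−64.4)/10.9) ≈ 1.6835 pg/mL.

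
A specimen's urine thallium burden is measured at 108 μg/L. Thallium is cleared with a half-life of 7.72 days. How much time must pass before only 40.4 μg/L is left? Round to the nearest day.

11 days

Fraction remaining = 40.4/108 ≈ 0.37407.
n = log₂(108/40.4) = ln(2.6733)/ln 2 ≈ 1.4186 half-lives.
t = n × t½ = 1.4186 × 7.72 ≈ 10.952 days.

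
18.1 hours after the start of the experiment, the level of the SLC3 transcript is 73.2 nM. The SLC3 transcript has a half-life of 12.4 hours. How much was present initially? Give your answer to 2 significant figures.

200 nM

Number of half-lives elapsed: n = 18.1/12.4 ≈ 1.4597.
A₀ = A × 2^n = 73.2 × 2^1.4597 = 73.2 × 2.7505 ≈ 201.33 nM.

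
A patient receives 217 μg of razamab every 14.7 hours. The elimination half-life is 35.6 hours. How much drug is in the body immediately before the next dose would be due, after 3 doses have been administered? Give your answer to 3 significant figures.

377 μg

The 3 doses were given 44.1, 29.4, 14.7 hours ago.
Total = 217·(1/2)^(44.1/35.6) + 217·(1/2)^(29.4/35.6) + 217·(1/2)^(14.7/35.6)
      = 91.951 + 122.42 + 162.99 ≈ 377.36 μg.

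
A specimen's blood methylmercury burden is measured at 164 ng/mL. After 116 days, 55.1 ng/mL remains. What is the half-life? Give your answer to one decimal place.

A/A₀ = 55.1/164 ≈ 0.33598.
n = log₂(2.9764) ≈ 1.5736 half-lives elapsed in 116 days.
t½ = 116/1.5736 ≈ 73.718 days.

73.7 days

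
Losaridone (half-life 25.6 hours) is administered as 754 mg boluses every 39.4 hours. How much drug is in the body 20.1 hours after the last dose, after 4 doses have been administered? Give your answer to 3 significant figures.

The 4 doses were given 138.3, 98.9, 59.5, 20.1 hours ago.
Total = 754·(1/2)^(138.3/25.6) + 754·(1/2)^(98.9/25.6) + 754·(1/2)^(59.5/25.6) + 754·(1/2)^(20.1/25.6)
      = 17.828 + 51.809 + 150.56 + 437.54 ≈ 657.74 mg.

658 mg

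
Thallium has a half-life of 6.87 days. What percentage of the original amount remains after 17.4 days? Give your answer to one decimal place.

n = 17.4/6.87 ≈ 2.5328 half-lives.
Fraction remaining = (1/2)^2.5328 ≈ 0.17281, i.e. 17.281%.

17.3%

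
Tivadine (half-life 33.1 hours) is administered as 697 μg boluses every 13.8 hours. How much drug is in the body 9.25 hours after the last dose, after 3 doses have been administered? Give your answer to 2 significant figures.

1300 μg

The 3 doses were given 36.85, 23.05, 9.25 hours ago.
Total = 697·(1/2)^(36.85/33.1) + 697·(1/2)^(23.05/33.1) + 697·(1/2)^(9.25/33.1)
      = 322.18 + 430.13 + 574.26 ≈ 1326.6 μg.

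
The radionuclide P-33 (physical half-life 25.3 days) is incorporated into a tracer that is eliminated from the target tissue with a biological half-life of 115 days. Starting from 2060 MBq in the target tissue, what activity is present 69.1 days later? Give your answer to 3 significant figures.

205 MBq

1/t_eff = 1/t_phys + 1/t_biol = 1/25.3 + 1/115 = 0.048221 per day.
t_eff = 25.3 × 115 / (25.3 + 115) ≈ 20.738 days.
Remaining = 2060 × (1/2)^(69.1/20.738) = 2060 × (1/2)^3.3321 ≈ 204.55 MBq.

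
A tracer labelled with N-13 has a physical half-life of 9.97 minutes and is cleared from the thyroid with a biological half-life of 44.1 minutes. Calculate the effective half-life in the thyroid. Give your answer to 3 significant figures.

8.13 minutes

1/t_eff = 1/t_phys + 1/t_biol = 1/9.97 + 1/44.1 = 0.12298 per minute.
t_eff = 9.97 × 44.1 / (9.97 + 44.1) ≈ 8.1316 minutes.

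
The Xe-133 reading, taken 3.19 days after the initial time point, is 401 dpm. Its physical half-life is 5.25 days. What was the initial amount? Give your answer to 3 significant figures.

611 dpm

Number of half-lives elapsed: n = 3.19/5.25 ≈ 0.60762.
A₀ = A × 2^n = 401 × 2^0.60762 = 401 × 1.5237 ≈ 611.02 dpm.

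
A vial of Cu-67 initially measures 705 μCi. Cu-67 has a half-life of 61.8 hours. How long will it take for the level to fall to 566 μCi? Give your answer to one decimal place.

19.6 hours

Fraction remaining = 566/705 ≈ 0.80284.
n = log₂(705/566) = ln(1.2456)/ln 2 ≈ 0.31682 half-lives.
t = n × t½ = 0.31682 × 61.8 ≈ 19.58 hours.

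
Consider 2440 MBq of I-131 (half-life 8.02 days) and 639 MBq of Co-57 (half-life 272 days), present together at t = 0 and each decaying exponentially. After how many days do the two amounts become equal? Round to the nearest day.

Set 2440·(1/2)^(t/8.02) = 639·(1/2)^(t/272).
Taking log₂: log₂(2440/639) = t·(1/8.02 − 1/272).
log₂(3.8185) = 1.933; 1/8.02 − 1/272 = 0.12101.
t = 1.933 / 0.12101 ≈ 15.974 days.

16 days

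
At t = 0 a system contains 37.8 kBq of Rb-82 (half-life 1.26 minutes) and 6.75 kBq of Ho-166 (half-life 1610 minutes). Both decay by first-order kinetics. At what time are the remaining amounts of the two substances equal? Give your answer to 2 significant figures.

Set 37.8·(1/2)^(t/1.26) = 6.75·(1/2)^(t/1610).
Taking log₂: log₂(37.8/6.75) = t·(1/1.26 − 1/1610).
log₂(5.6) = 2.4854; 1/1.26 − 1/1610 = 0.79303.
t = 2.4854 / 0.79303 ≈ 3.1341 minutes.

3.1 minutes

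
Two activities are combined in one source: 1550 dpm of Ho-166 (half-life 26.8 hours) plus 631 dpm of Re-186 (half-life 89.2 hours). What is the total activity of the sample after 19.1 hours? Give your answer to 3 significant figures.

Ho-166: 1550 × (1/2)^(19.1/26.8) = 1550 × (1/2)^0.71269 ≈ 945.78 dpm.
Re-186: 631 × (1/2)^(19.1/89.2) = 631 × (1/2)^0.21413 ≈ 543.97 dpm.
Total = 945.78 + 543.97 ≈ 1489.7 dpm.

1490 dpm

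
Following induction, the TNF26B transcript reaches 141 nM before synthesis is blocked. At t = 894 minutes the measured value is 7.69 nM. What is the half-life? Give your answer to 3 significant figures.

A/A₀ = 7.69/141 ≈ 0.054539.
n = log₂(18.336) ≈ 4.1966 half-lives elapsed in 894 minutes.
t½ = 894/4.1966 ≈ 213.03 minutes.

213 minutes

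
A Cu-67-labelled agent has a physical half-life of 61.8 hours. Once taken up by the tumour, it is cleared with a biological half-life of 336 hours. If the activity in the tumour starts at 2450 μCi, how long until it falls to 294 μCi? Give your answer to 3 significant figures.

1/t_eff = 1/t_phys + 1/t_biol = 1/61.8 + 1/336 = 0.019157 per hour.
t_eff = 61.8 × 336 / (61.8 + 336) ≈ 52.199 hours.
n = log₂(2450/294) ≈ 3.0589; t = 3.0589 × 52.199 ≈ 159.67 hours.

160 hours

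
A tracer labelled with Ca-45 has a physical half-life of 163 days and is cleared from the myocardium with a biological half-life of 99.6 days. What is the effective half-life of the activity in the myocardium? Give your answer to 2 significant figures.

1/t_eff = 1/t_phys + 1/t_biol = 1/163 + 1/99.6 = 0.016175 per day.
t_eff = 163 × 99.6 / (163 + 99.6) ≈ 61.823 days.

62 days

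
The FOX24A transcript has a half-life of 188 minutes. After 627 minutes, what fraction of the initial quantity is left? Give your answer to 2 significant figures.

0.099

n = 627/188 ≈ 3.3351 half-lives.
Fraction remaining = (1/2)^3.3351 ≈ 0.099091.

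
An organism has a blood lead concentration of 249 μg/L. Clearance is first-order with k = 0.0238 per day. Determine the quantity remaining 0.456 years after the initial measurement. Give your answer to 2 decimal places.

4.74 μg/L

t½ = ln 2 / k = 0.69315 / 0.0238 ≈ 29.124 days.
Convert the elapsed time: 0.456 years = 166.44 days.
Number of half-lives: n = 166.44/29.124 ≈ 5.7149.
Remaining = 249 × (1/2)^5.7149 = 249 × 0.019039 ≈ 4.7407 μg/L.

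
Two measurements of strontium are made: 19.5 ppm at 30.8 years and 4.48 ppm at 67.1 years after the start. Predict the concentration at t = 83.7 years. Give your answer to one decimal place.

Over Δt = 67.1 − 30.8 = 36.3 years, the level fell by a factor of 19.5/4.48 ≈ 4.3527.
n = log₂(4.3527) ≈ 2.1219 half-lives, so t½ = 36.3/2.1219 ≈ 17.107 years.
From t = 67.1 to t = 83.7: 4.48 × (1/2)^((83.7−67.1)/17.107) ≈ 2.2865 ppm.

2.3 ppm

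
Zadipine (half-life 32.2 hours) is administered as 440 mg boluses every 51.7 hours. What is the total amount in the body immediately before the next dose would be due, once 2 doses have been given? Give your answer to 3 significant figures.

192 mg

The 2 doses were given 103.4, 51.7 hours ago.
Total = 440·(1/2)^(103.4/32.2) + 440·(1/2)^(51.7/32.2)
      = 47.511 + 144.58 ≈ 192.1 mg.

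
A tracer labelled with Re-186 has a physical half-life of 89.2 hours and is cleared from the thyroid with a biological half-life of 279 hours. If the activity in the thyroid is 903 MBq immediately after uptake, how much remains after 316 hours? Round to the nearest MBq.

35 MBq

1/t_eff = 1/t_phys + 1/t_biol = 1/89.2 + 1/279 = 0.014795 per hour.
t_eff = 89.2 × 279 / (89.2 + 279) ≈ 67.59 hours.
Remaining = 903 × (1/2)^(316/67.59) = 903 × (1/2)^4.6752 ≈ 35.343 MBq.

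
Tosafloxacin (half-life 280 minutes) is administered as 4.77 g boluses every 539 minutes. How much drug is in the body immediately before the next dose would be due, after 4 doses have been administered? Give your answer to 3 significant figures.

1.70 g

The 4 doses were given 2156, 1617, 1078, 539 minutes ago.
Total = 4.77·(1/2)^(2156/280) + 4.77·(1/2)^(1617/280) + 4.77·(1/2)^(1078/280) + 4.77·(1/2)^(539/280)
      = 0.02294 + 0.08711 + 0.33079 + 1.2561 ≈ 1.697 g.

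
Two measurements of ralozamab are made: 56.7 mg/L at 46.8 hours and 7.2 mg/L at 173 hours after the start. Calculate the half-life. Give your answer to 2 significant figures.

Over Δt = 173 − 46.8 = 126.2 hours, the level fell by a factor of 56.7/7.2 ≈ 7.875.
n = log₂(7.875) ≈ 2.9773 half-lives, so t½ = 126.2/2.9773 ≈ 42.388 hours.

42 hours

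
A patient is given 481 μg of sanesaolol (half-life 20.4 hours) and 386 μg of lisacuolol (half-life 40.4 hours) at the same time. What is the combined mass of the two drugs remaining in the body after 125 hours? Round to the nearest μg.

52 μg

sanesaolol: 481 × (1/2)^(125/20.4) = 481 × (1/2)^6.1275 ≈ 6.8802 μg.
lisacuolol: 386 × (1/2)^(125/40.4) = 386 × (1/2)^3.0941 ≈ 45.205 μg.
Total = 6.8802 + 45.205 ≈ 52.085 μg.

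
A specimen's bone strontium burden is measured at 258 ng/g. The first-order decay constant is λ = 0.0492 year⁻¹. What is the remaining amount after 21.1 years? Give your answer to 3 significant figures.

91.4 ng/g

t½ = ln 2 / λ = 0.69315 / 0.0492 ≈ 14.088 years.
Number of half-lives: n = 21.1/14.088 ≈ 1.4977.
Remaining = 258 × (1/2)^1.4977 = 258 × 0.35412 ≈ 91.363 ng/g.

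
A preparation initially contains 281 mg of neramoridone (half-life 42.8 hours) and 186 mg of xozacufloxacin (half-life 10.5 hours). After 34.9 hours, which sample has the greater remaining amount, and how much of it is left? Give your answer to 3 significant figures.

neramoridone, 160 mg

neramoridone: 281 × (1/2)^0.81542 ≈ 159.68 mg.
xozacufloxacin: 186 × (1/2)^3.3238 ≈ 18.576 mg.
Neramoridone has more remaining, at ≈ 159.68 mg.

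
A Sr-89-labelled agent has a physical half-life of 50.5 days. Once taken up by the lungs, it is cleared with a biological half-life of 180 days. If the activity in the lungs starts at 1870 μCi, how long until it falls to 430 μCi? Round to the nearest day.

1/t_eff = 1/t_phys + 1/t_biol = 1/50.5 + 1/180 = 0.025358 per day.
t_eff = 50.5 × 180 / (50.5 + 180) ≈ 39.436 days.
n = log₂(1870/430) ≈ 2.1206; t = 2.1206 × 39.436 ≈ 83.629 days.

84 days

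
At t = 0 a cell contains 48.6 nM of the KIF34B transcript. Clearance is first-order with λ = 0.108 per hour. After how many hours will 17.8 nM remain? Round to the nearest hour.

t½ = ln 2 / λ = 0.69315 / 0.108 ≈ 6.418 hours.
Fraction remaining = 17.8/48.6 ≈ 0.36626.
n = log₂(48.6/17.8) = ln(2.7303)/ln 2 ≈ 1.4491 half-lives.
t = n × t½ = 1.4491 × 6.418 ≈ 9.3002 hours.

9 hours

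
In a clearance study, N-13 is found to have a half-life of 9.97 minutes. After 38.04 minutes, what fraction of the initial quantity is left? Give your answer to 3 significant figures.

0.0710

n = 38.04/9.97 ≈ 3.8154 half-lives.
Fraction remaining = (1/2)^3.8154 ≈ 0.071029.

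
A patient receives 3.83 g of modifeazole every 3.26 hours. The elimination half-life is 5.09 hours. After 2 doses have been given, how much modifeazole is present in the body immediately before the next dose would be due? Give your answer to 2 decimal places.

4.03 g

The 2 doses were given 6.52, 3.26 hours ago.
Total = 3.83·(1/2)^(6.52/5.09) + 3.83·(1/2)^(3.26/5.09)
      = 1.5761 + 2.457 ≈ 4.0331 g.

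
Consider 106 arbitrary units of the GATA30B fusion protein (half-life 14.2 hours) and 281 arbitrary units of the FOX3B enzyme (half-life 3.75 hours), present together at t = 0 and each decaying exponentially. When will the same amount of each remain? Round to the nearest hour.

7 hours

Set 106·(1/2)^(t/14.2) = 281·(1/2)^(t/3.75).
Taking log₂: log₂(106/281) = t·(1/14.2 − 1/3.75).
log₂(0.37722) = -1.4065; 1/14.2 − 1/3.75 = -0.19624.
t = -1.4065 / -0.19624 ≈ 7.1671 hours.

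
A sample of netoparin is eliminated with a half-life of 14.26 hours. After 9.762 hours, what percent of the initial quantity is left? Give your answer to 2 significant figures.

n = 9.762/14.26 ≈ 0.68457 half-lives.
Fraction remaining = (1/2)^0.68457 ≈ 0.62219, i.e. 62.219%.

62%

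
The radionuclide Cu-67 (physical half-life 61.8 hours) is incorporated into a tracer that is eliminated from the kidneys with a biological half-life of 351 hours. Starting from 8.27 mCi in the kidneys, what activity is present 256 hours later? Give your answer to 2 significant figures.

1/t_eff = 1/t_phys + 1/t_biol = 1/61.8 + 1/351 = 0.01903 per hour.
t_eff = 61.8 × 351 / (61.8 + 351) ≈ 52.548 hours.
Remaining = 8.27 × (1/2)^(256/52.548) = 8.27 × (1/2)^4.8717 ≈ 0.28247 mCi.

0.28 mCi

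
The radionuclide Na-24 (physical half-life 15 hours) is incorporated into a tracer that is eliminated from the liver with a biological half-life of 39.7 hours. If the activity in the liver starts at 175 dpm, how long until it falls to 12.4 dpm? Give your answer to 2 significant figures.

1/t_eff = 1/t_phys + 1/t_biol = 1/15 + 1/39.7 = 0.091856 per hour.
t_eff = 15 × 39.7 / (15 + 39.7) ≈ 10.887 hours.
n = log₂(175/12.4) ≈ 3.8189; t = 3.8189 × 10.887 ≈ 41.576 hours.

42 hours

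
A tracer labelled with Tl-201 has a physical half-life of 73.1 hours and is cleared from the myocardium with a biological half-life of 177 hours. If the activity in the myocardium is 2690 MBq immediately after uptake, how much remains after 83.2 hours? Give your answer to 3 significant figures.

1/t_eff = 1/t_phys + 1/t_biol = 1/73.1 + 1/177 = 0.01933 per hour.
t_eff = 73.1 × 177 / (73.1 + 177) ≈ 51.734 hours.
Remaining = 2690 × (1/2)^(83.2/51.734) = 2690 × (1/2)^1.6082 ≈ 882.33 MBq.

882 MBq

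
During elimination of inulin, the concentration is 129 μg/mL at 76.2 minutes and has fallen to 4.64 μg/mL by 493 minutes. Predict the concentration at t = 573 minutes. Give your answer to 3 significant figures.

Over Δt = 493 − 76.2 = 416.8 minutes, the level fell by a factor of 129/4.64 ≈ 27.802.
n = log₂(27.802) ≈ 4.7971 half-lives, so t½ = 416.8/4.7971 ≈ 86.886 minutes.
From t = 493 to t = 573: 4.64 × (1/2)^((573−493)/86.886) ≈ 2.451 μg/mL.

2.45 μg/mL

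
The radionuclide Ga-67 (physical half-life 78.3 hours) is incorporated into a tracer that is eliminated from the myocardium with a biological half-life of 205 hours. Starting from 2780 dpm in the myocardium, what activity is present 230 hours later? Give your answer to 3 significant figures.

1/t_eff = 1/t_phys + 1/t_biol = 1/78.3 + 1/205 = 0.017649 per hour.
t_eff = 78.3 × 205 / (78.3 + 205) ≈ 56.659 hours.
Remaining = 2780 × (1/2)^(230/56.659) = 2780 × (1/2)^4.0594 ≈ 166.74 dpm.

167 dpm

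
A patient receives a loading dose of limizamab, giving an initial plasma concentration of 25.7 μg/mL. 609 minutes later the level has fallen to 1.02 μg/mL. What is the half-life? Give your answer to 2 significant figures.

A/A₀ = 1.02/25.7 ≈ 0.039689.
n = log₂(25.196) ≈ 4.6551 half-lives elapsed in 609 minutes.
t½ = 609/4.6551 ≈ 130.82 minutes.

130 minutes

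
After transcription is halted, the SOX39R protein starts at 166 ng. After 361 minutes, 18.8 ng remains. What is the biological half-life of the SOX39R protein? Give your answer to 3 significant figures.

115 minutes

A/A₀ = 18.8/166 ≈ 0.11325.
n = log₂(8.8298) ≈ 3.1424 half-lives elapsed in 361 minutes.
t½ = 361/3.1424 ≈ 114.88 minutes.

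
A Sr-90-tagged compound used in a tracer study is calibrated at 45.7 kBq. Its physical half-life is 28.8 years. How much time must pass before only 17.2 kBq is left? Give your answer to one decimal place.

40.6 years

Fraction remaining = 17.2/45.7 ≈ 0.37637.
n = log₂(45.7/17.2) = ln(2.657)/ln 2 ≈ 1.4098 half-lives.
t = n × t½ = 1.4098 × 28.8 ≈ 40.602 years.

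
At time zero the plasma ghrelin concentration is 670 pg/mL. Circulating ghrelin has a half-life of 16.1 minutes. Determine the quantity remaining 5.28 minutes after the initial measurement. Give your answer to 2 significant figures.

Number of half-lives: n = 5.28/16.1 ≈ 0.32795.
Remaining = 670 × (1/2)^0.32795 = 670 × 0.79667 ≈ 533.77 pg/mL.

530 pg/mL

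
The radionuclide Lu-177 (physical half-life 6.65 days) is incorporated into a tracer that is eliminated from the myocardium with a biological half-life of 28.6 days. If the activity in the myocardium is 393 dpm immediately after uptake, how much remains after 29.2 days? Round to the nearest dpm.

1/t_eff = 1/t_phys + 1/t_biol = 1/6.65 + 1/28.6 = 0.18534 per day.
t_eff = 6.65 × 28.6 / (6.65 + 28.6) ≈ 5.3955 days.
Remaining = 393 × (1/2)^(29.2/5.3955) = 393 × (1/2)^5.412 ≈ 9.2306 dpm.

9 dpm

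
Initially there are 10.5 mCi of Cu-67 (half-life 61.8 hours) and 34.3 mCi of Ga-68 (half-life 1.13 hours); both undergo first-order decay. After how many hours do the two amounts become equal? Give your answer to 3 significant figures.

1.97 hours

Set 10.5·(1/2)^(t/61.8) = 34.3·(1/2)^(t/1.13).
Taking log₂: log₂(10.5/34.3) = t·(1/61.8 − 1/1.13).
log₂(0.30612) = -1.7078; 1/61.8 − 1/1.13 = -0.86877.
t = -1.7078 / -0.86877 ≈ 1.9658 hours.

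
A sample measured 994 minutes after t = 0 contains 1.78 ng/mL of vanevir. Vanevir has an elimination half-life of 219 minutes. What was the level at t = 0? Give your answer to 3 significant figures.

Number of half-lives elapsed: n = 994/219 ≈ 4.5388.
A₀ = A × 2^n = 1.78 × 2^4.5388 = 1.78 × 23.244 ≈ 41.375 ng/mL.

41.4 ng/mL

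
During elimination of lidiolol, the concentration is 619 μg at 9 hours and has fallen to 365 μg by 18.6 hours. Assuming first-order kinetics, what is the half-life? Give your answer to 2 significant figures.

Over Δt = 18.6 − 9 = 9.6 hours, the level fell by a factor of 619/365 ≈ 1.6959.
n = log₂(1.6959) ≈ 0.76204 half-lives, so t½ = 9.6/0.76204 ≈ 12.598 hours.

13 hours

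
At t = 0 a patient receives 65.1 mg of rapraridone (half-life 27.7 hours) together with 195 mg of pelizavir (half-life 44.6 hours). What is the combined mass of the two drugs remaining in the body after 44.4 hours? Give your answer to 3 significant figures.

rapraridone: 65.1 × (1/2)^(44.4/27.7) = 65.1 × (1/2)^1.6029 ≈ 21.432 mg.
pelizavir: 195 × (1/2)^(44.4/44.6) = 195 × (1/2)^0.99552 ≈ 97.804 mg.
Total = 21.432 + 97.804 ≈ 119.24 mg.

119 mg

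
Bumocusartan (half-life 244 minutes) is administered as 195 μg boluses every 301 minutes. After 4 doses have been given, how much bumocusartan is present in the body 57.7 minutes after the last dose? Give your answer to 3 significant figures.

279 μg

The 4 doses were given 960.7, 659.7, 358.7, 57.7 minutes ago.
Total = 195·(1/2)^(960.7/244) + 195·(1/2)^(659.7/244) + 195·(1/2)^(358.7/244) + 195·(1/2)^(57.7/244)
      = 12.729 + 29.933 + 70.388 + 165.52 ≈ 278.57 μg.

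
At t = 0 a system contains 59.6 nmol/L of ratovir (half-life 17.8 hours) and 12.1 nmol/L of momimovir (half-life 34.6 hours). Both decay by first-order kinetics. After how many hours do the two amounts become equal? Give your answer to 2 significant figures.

84 hours

Set 59.6·(1/2)^(t/17.8) = 12.1·(1/2)^(t/34.6).
Taking log₂: log₂(59.6/12.1) = t·(1/17.8 − 1/34.6).
log₂(4.9256) = 2.3003; 1/17.8 − 1/34.6 = 0.027278.
t = 2.3003 / 0.027278 ≈ 84.328 hours.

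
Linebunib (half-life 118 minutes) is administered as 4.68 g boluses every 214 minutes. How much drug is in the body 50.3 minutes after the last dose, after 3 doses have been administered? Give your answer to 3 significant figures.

The 3 doses were given 478.3, 264.3, 50.3 minutes ago.
Total = 4.68·(1/2)^(478.3/118) + 4.68·(1/2)^(264.3/118) + 4.68·(1/2)^(50.3/118)
      = 0.28187 + 0.99081 + 3.4828 ≈ 4.7555 g.

4.76 g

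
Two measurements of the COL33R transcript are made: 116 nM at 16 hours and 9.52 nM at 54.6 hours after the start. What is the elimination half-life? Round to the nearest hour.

11 hours

Over Δt = 54.6 − 16 = 38.6 hours, the level fell by a factor of 116/9.52 ≈ 12.185.
n = log₂(12.185) ≈ 3.607 half-lives, so t½ = 38.6/3.607 ≈ 10.701 hours.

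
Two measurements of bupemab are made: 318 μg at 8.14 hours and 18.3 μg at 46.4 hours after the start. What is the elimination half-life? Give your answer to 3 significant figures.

Over Δt = 46.4 − 8.14 = 38.26 hours, the level fell by a factor of 318/18.3 ≈ 17.377.
n = log₂(17.377) ≈ 4.1191 half-lives, so t½ = 38.26/4.1191 ≈ 9.2884 hours.

9.29 hours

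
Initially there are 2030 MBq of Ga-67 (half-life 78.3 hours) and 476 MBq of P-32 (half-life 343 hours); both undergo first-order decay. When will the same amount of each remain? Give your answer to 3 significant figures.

212 hours

Set 2030·(1/2)^(t/78.3) = 476·(1/2)^(t/343).
Taking log₂: log₂(2030/476) = t·(1/78.3 − 1/343).
log₂(4.2647) = 2.0924; 1/78.3 − 1/343 = 0.0098559.
t = 2.0924 / 0.0098559 ≈ 212.3 hours.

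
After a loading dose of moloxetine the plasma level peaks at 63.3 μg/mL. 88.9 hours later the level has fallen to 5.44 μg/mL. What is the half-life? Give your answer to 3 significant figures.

25.1 hours

A/A₀ = 5.44/63.3 ≈ 0.08594.
n = log₂(11.636) ≈ 3.5405 half-lives elapsed in 88.9 hours.
t½ = 88.9/3.5405 ≈ 25.109 hours.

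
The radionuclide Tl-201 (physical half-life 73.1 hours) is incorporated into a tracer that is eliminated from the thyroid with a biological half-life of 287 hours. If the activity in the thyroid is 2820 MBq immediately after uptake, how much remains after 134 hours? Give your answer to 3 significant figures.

1/t_eff = 1/t_phys + 1/t_biol = 1/73.1 + 1/287 = 0.017164 per hour.
t_eff = 73.1 × 287 / (73.1 + 287) ≈ 58.261 hours.
Remaining = 2820 × (1/2)^(134/58.261) = 2820 × (1/2)^2.3 ≈ 572.64 MBq.

573 MBq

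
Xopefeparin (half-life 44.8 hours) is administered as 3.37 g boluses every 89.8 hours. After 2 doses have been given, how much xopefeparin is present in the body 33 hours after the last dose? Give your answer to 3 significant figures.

The 2 doses were given 122.8, 33 hours ago.
Total = 3.37·(1/2)^(122.8/44.8) + 3.37·(1/2)^(33/44.8)
      = 0.50406 + 2.0225 ≈ 2.5266 g.

2.53 g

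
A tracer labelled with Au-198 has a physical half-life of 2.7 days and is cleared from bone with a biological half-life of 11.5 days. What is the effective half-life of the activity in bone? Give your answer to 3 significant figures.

2.19 days

1/t_eff = 1/t_phys + 1/t_biol = 1/2.7 + 1/11.5 = 0.45733 per day.
t_eff = 2.7 × 11.5 / (2.7 + 11.5) ≈ 2.1866 days.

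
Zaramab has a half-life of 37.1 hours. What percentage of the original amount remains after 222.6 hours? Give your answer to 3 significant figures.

n = 222.6/37.1 ≈ 6 half-lives.
Fraction remaining = (1/2)^6 ≈ 0.015625, i.e. 1.5625%.

1.56%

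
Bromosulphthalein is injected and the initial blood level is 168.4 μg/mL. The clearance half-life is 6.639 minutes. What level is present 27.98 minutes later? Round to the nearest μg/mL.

Number of half-lives: n = 27.98/6.639 ≈ 4.2145.
Remaining = 168.4 × (1/2)^4.2145 = 168.4 × 0.053866 ≈ 9.071 μg/mL.

9 μg/mL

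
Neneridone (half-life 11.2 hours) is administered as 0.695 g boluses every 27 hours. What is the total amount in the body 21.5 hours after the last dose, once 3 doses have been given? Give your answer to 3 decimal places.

0.225 g

The 3 doses were given 75.5, 48.5, 21.5 hours ago.
Total = 0.695·(1/2)^(75.5/11.2) + 0.695·(1/2)^(48.5/11.2) + 0.695·(1/2)^(21.5/11.2)
      = 0.0064971 + 0.034548 + 0.1837 ≈ 0.22475 g.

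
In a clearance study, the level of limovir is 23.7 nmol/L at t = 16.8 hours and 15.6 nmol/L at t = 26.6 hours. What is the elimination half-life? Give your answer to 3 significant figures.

16.2 hours

Over Δt = 26.6 − 16.8 = 9.8 hours, the level fell by a factor of 23.7/15.6 ≈ 1.5192.
n = log₂(1.5192) ≈ 0.60334 half-lives, so t½ = 9.8/0.60334 ≈ 16.243 hours.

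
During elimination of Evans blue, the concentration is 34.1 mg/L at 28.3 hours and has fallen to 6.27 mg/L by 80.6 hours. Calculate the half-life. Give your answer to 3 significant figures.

21.4 hours

Over Δt = 80.6 − 28.3 = 52.3 hours, the level fell by a factor of 34.1/6.27 ≈ 5.4386.
n = log₂(5.4386) ≈ 2.4432 half-lives, so t½ = 52.3/2.4432 ≈ 21.406 hours.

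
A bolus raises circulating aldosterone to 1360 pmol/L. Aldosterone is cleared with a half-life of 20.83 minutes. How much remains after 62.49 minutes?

170 pmol/L

Elapsed time is 3 half-lives (62.49/20.83).
Each half-life halves the amount: 1360 × (1/2)^3 = 1360/8 = 170 pmol/L.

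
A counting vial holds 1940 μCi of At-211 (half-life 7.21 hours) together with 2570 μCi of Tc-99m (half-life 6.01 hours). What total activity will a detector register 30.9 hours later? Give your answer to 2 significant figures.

At-211: 1940 × (1/2)^(30.9/7.21) = 1940 × (1/2)^4.2857 ≈ 99.466 μCi.
Tc-99m: 2570 × (1/2)^(30.9/6.01) = 2570 × (1/2)^5.1414 ≈ 72.813 μCi.
Total = 99.466 + 72.813 ≈ 172.28 μCi.

170 μCi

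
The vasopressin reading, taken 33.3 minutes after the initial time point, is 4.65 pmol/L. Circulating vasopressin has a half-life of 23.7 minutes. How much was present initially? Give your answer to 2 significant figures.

Number of half-lives elapsed: n = 33.3/23.7 ≈ 1.4051.
A₀ = A × 2^n = 4.65 × 2^1.4051 = 4.65 × 2.6483 ≈ 12.315 pmol/L.

12 pmol/L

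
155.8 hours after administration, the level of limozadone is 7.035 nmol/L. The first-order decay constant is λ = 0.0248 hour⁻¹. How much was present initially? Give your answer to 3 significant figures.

335 nmol/L

t½ = ln 2 / λ = 0.69315 / 0.0248 ≈ 27.949 hours.
Number of half-lives elapsed: n = 155.8/27.949 ≈ 5.5743.
A₀ = A × 2^n = 7.035 × 2^5.5743 = 7.035 × 47.648 ≈ 335.2 nmol/L.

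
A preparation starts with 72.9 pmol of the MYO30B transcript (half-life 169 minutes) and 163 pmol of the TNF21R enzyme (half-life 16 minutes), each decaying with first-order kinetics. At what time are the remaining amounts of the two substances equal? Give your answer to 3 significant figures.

20.5 minutes

Set 72.9·(1/2)^(t/169) = 163·(1/2)^(t/16).
Taking log₂: log₂(72.9/163) = t·(1/169 − 1/16).
log₂(0.44724) = -1.1609; 1/169 − 1/16 = -0.056583.
t = -1.1609 / -0.056583 ≈ 20.516 minutes.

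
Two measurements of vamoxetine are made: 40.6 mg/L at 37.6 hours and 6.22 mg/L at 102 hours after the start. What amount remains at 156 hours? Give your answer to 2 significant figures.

Over Δt = 102 − 37.6 = 64.4 hours, the level fell by a factor of 40.6/6.22 ≈ 6.5273.
n = log₂(6.5273) ≈ 2.7065 half-lives, so t½ = 64.4/2.7065 ≈ 23.795 hours.
From t = 102 to t = 156: 6.22 × (1/2)^((156−102)/23.795) ≈ 1.2901 mg/L.

1.3 mg/L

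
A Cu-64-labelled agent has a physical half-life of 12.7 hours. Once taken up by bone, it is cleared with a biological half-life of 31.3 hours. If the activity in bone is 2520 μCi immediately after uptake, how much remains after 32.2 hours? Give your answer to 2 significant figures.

210 μCi

1/t_eff = 1/t_phys + 1/t_biol = 1/12.7 + 1/31.3 = 0.11069 per hour.
t_eff = 12.7 × 31.3 / (12.7 + 31.3) ≈ 9.0343 hours.
Remaining = 2520 × (1/2)^(32.2/9.0343) = 2520 × (1/2)^3.5642 ≈ 213.05 μCi.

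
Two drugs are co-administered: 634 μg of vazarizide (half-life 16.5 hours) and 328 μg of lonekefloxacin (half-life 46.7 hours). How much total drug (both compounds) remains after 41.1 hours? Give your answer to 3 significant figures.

vazarizide: 634 × (1/2)^(41.1/16.5) = 634 × (1/2)^2.4909 ≈ 112.78 μg.
lonekefloxacin: 328 × (1/2)^(41.1/46.7) = 328 × (1/2)^0.88009 ≈ 178.21 μg.
Total = 112.78 + 178.21 ≈ 291 μg.

291 μg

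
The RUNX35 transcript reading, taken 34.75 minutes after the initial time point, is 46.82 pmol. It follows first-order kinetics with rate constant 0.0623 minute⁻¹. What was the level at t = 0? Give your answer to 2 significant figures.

t½ = ln 2 / k = 0.69315 / 0.0623 ≈ 11.126 minutes.
Number of half-lives elapsed: n = 34.75/11.126 ≈ 3.1233.
A₀ = A × 2^n = 46.82 × 2^3.1233 = 46.82 × 8.7139 ≈ 407.99 pmol.

410 pmol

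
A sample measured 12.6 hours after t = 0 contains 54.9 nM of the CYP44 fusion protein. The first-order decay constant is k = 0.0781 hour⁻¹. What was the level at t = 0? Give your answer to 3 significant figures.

147 nM

t½ = ln 2 / k = 0.69315 / 0.0781 ≈ 8.8751 hours.
Number of half-lives elapsed: n = 12.6/8.8751 ≈ 1.4197.
A₀ = A × 2^n = 54.9 × 2^1.4197 = 54.9 × 2.6753 ≈ 146.87 nM.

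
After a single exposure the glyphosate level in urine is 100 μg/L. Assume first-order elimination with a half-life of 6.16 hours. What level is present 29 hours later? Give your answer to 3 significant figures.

3.83 μg/L

Number of half-lives: n = 29/6.16 ≈ 4.7078.
Remaining = 100 × (1/2)^4.7078 = 100 × 0.038266 ≈ 3.8266 μg/L.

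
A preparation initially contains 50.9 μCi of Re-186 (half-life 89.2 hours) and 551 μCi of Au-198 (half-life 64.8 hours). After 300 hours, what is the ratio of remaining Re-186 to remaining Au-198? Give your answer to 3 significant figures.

Re-186: 50.9 × (1/2)^(300/89.2) = 50.9 × (1/2)^3.3632 ≈ 4.9464 μCi.
Au-198: 551 × (1/2)^(300/64.8) = 551 × (1/2)^4.6296 ≈ 22.258 μCi.
Ratio ≈ 4.9464 / 22.258 ≈ 0.22222.

0.222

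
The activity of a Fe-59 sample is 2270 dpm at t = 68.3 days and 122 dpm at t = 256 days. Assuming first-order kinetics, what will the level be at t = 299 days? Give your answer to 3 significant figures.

Over Δt = 256 − 68.3 = 187.7 days, the level fell by a factor of 2270/122 ≈ 18.607.
n = log₂(18.607) ≈ 4.2177 half-lives, so t½ = 187.7/4.2177 ≈ 44.503 days.
From t = 256 to t = 299: 122 × (1/2)^((299−256)/44.503) ≈ 62.444 dpm.

62.4 dpm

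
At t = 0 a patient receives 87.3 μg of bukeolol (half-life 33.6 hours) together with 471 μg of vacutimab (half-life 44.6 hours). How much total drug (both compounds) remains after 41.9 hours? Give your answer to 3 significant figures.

282 μg

bukeolol: 87.3 × (1/2)^(41.9/33.6) = 87.3 × (1/2)^1.247 ≈ 36.781 μg.
vacutimab: 471 × (1/2)^(41.9/44.6) = 471 × (1/2)^0.93946 ≈ 245.59 μg.
Total = 36.781 + 245.59 ≈ 282.37 μg.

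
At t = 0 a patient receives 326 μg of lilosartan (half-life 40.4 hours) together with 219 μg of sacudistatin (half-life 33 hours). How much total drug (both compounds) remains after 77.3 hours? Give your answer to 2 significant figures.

lilosartan: 326 × (1/2)^(77.3/40.4) = 326 × (1/2)^1.9134 ≈ 86.544 μg.
sacudistatin: 219 × (1/2)^(77.3/33) = 219 × (1/2)^2.3424 ≈ 43.182 μg.
Total = 86.544 + 43.182 ≈ 129.73 μg.

130 μg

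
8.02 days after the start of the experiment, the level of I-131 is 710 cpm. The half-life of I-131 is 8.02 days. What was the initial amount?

Number of half-lives elapsed: n = 8.02/8.02 ≈ 1.
A₀ = A × 2^n = 710 × 2^1 = 710 × 2 ≈ 1420 cpm.

1420 cpm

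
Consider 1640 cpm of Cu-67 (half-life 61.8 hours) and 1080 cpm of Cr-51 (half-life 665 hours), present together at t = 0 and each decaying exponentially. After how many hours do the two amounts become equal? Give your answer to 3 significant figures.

41.1 hours

Set 1640·(1/2)^(t/61.8) = 1080·(1/2)^(t/665).
Taking log₂: log₂(1640/1080) = t·(1/61.8 − 1/665).
log₂(1.5185) = 0.60266; 1/61.8 − 1/665 = 0.014677.
t = 0.60266 / 0.014677 ≈ 41.061 hours.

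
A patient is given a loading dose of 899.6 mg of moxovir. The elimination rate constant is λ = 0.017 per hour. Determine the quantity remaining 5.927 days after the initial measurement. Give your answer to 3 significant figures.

t½ = ln 2 / λ = 0.69315 / 0.017 ≈ 40.773 hours.
Convert the elapsed time: 5.927 days = 142.248 hours.
Number of half-lives: n = 142.248/40.773 ≈ 3.4887.
Remaining = 899.6 × (1/2)^3.4887 = 899.6 × 0.08908 ≈ 80.137 mg.

80.1 mg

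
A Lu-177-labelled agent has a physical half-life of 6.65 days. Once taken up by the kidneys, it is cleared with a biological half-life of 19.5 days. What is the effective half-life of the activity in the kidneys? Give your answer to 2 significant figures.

1/t_eff = 1/t_phys + 1/t_biol = 1/6.65 + 1/19.5 = 0.20166 per day.
t_eff = 6.65 × 19.5 / (6.65 + 19.5) ≈ 4.9589 days.

5.0 days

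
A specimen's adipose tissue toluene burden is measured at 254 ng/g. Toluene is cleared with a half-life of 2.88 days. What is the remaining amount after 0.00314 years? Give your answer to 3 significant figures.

193 ng/g

Convert the elapsed time: 0.00314 years = 1.1461 days.
Number of half-lives: n = 1.1461/2.88 ≈ 0.39795.
Remaining = 254 × (1/2)^0.39795 = 254 × 0.75894 ≈ 192.77 ng/g.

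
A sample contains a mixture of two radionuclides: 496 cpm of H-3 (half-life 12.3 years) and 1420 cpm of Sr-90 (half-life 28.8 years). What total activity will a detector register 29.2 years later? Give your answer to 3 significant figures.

H-3: 496 × (1/2)^(29.2/12.3) = 496 × (1/2)^2.374 ≈ 95.684 cpm.
Sr-90: 1420 × (1/2)^(29.2/28.8) = 1420 × (1/2)^1.0139 ≈ 703.2 cpm.
Total = 95.684 + 703.2 ≈ 798.88 cpm.

799 cpm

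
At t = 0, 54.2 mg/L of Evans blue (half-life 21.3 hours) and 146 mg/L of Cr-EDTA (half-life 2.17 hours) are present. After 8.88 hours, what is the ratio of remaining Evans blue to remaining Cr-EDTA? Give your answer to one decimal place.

4.7

Evans blue: 54.2 × (1/2)^(8.88/21.3) = 54.2 × (1/2)^0.4169 ≈ 40.598 mg/L.
Cr-EDTA: 146 × (1/2)^(8.88/2.17) = 146 × (1/2)^4.0922 ≈ 8.5603 mg/L.
Ratio ≈ 40.598 / 8.5603 ≈ 4.7425.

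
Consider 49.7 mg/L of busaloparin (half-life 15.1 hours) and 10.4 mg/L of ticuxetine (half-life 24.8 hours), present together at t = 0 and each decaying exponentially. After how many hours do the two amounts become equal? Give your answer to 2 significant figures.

Set 49.7·(1/2)^(t/15.1) = 10.4·(1/2)^(t/24.8).
Taking log₂: log₂(49.7/10.4) = t·(1/15.1 − 1/24.8).
log₂(4.7788) = 2.2567; 1/15.1 − 1/24.8 = 0.025903.
t = 2.2567 / 0.025903 ≈ 87.121 hours.

87 hours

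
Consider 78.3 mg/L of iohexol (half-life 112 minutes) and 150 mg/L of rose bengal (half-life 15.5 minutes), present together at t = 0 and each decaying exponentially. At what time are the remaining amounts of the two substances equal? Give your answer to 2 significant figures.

Set 78.3·(1/2)^(t/112) = 150·(1/2)^(t/15.5).
Taking log₂: log₂(78.3/150) = t·(1/112 − 1/15.5).
log₂(0.522) = -0.93788; 1/112 − 1/15.5 = -0.055588.
t = -0.93788 / -0.055588 ≈ 16.872 minutes.

17 minutes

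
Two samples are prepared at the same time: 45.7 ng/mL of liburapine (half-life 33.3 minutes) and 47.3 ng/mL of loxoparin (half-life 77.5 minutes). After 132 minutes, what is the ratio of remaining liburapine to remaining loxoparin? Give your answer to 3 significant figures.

liburapine: 45.7 × (1/2)^(132/33.3) = 45.7 × (1/2)^3.964 ≈ 2.9285 ng/mL.
loxoparin: 47.3 × (1/2)^(132/77.5) = 47.3 × (1/2)^1.7032 ≈ 14.526 ng/mL.
Ratio ≈ 2.9285 / 14.526 ≈ 0.20161.

0.202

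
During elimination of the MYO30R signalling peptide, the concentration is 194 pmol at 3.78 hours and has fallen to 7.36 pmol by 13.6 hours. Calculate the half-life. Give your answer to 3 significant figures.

Over Δt = 13.6 − 3.78 = 9.82 hours, the level fell by a factor of 194/7.36 ≈ 26.359.
n = log₂(26.359) ≈ 4.7202 half-lives, so t½ = 9.82/4.7202 ≈ 2.0804 hours.

2.08 hours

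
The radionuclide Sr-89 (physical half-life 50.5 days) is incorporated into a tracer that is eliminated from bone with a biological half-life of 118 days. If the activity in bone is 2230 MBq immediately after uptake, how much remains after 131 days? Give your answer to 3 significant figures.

171 MBq

1/t_eff = 1/t_phys + 1/t_biol = 1/50.5 + 1/118 = 0.028277 per day.
t_eff = 50.5 × 118 / (50.5 + 118) ≈ 35.365 days.
Remaining = 2230 × (1/2)^(131/35.365) = 2230 × (1/2)^3.7042 ≈ 171.09 MBq.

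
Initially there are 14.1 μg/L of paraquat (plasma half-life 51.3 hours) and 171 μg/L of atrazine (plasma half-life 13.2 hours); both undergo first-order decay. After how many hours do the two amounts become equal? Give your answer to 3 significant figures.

64.0 hours

Set 14.1·(1/2)^(t/51.3) = 171·(1/2)^(t/13.2).
Taking log₂: log₂(14.1/171) = t·(1/51.3 − 1/13.2).
log₂(0.082456) = -3.6002; 1/51.3 − 1/13.2 = -0.056264.
t = -3.6002 / -0.056264 ≈ 63.988 hours.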